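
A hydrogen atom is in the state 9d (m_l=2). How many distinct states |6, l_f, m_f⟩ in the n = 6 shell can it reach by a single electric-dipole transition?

4

E1 requires Δl = ±1, so l_f ∈ {1, 3}; with 0 ≤ l_f ≤ n_f−1 = 5, the allowed l_f values are {1, 3}.
For l_f = 1: m_f ∈ {m_i−1, m_i, m_i+1} ∩ [−1, 1] = {1} → 1 state.
For l_f = 3: m_f ∈ {m_i−1, m_i, m_i+1} ∩ [−3, 3] = {1, 2, 3} → 3 states.
Total: 4.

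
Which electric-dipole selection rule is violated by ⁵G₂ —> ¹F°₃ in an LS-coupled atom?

Reading off the term symbols: S 2→0, L 4→3, J 2→3, parity even→odd.
Parity must change: even → odd — ✓.
ΔS = 0: S: 2 → 0 — ✗.
ΔL = 0, ±1 (not L=0↔0): L: 4 → 3, ΔL = -1 — ✓.
ΔJ = 0, ±1 (not J=0↔0): J: 2 → 3, ΔJ = +1 — ✓.

the ΔS = 0 rule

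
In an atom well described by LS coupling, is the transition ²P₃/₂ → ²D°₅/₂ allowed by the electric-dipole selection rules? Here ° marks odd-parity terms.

Initial level: S=1/2, L=1, J=3/2, parity even. Final level: S=1/2, L=2, J=5/2, parity odd.
Parity must change: even → odd — passes.
ΔS = 0: S: 1/2 → 1/2 — passes.
ΔL = 0, ±1 (not L=0↔0): L: 1 → 2, ΔL = +1 — passes.
ΔJ = 0, ±1 (not J=0↔0): J: 3/2 → 5/2, ΔJ = +1 — passes.
All four E1 rules are satisfied.

allowed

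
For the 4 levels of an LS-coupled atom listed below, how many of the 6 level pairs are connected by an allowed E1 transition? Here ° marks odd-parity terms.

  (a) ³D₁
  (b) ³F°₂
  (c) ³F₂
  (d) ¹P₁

2

(a)–(b): allowed.
(a)–(c): forbidden (parity).
(a)–(d): forbidden (parity, ΔS).
(b)–(c): allowed.
(b)–(d): forbidden (ΔS, ΔL).
(c)–(d): forbidden (parity, ΔS, ΔL).
Allowed pairs: 2 of 6.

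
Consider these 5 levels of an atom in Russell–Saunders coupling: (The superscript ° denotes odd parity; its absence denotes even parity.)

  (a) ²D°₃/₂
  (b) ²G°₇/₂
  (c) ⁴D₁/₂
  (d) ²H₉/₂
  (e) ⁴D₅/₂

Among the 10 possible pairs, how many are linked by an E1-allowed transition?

(a)–(b): forbidden (parity, ΔL, ΔJ).
(a)–(c): forbidden (ΔS).
(a)–(d): forbidden (ΔL, ΔJ).
(a)–(e): forbidden (ΔS).
(b)–(c): forbidden (ΔS, ΔL, ΔJ).
(b)–(d): allowed.
(b)–(e): forbidden (ΔS, ΔL).
(c)–(d): forbidden (parity, ΔS, ΔL, ΔJ).
(c)–(e): forbidden (parity, ΔJ).
(d)–(e): forbidden (parity, ΔS, ΔL, ΔJ).
Allowed pairs: 1 of 10.

1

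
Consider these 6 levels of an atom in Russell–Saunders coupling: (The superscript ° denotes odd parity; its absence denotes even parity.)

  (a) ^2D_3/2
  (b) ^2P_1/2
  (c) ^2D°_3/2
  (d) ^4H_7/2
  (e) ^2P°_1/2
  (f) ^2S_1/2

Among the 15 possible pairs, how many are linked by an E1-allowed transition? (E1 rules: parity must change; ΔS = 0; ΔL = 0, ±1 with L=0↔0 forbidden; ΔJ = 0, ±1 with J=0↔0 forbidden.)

(a)–(b): forbidden (parity).
(a)–(c): allowed.
(a)–(d): forbidden (parity, ΔS, ΔL, ΔJ).
(a)–(e): allowed.
(a)–(f): forbidden (parity, ΔL).
(b)–(c): allowed.
(b)–(d): forbidden (parity, ΔS, ΔL, ΔJ).
(b)–(e): allowed.
(b)–(f): forbidden (parity).
(c)–(d): forbidden (ΔS, ΔL, ΔJ).
(c)–(e): forbidden (parity).
(c)–(f): forbidden (ΔL).
(d)–(e): forbidden (ΔS, ΔL, ΔJ).
(d)–(f): forbidden (parity, ΔS, ΔL, ΔJ).
(e)–(f): allowed.
Allowed pairs: 5 of 15.

5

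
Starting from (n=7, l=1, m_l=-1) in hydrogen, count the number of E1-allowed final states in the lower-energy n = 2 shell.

1

E1 requires Δl = ±1, so l_f ∈ {0, 2}; with 0 ≤ l_f ≤ n_f−1 = 1, the allowed l_f values are {0}.
For l_f = 0: m_f ∈ {m_i−1, m_i, m_i+1} ∩ [−0, 0] = {0} → 1 state.
Total: 1.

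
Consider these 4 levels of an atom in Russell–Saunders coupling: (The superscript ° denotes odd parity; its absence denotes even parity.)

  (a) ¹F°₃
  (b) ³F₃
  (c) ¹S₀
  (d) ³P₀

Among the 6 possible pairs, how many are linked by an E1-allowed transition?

(a)–(b): forbidden (ΔS).
(a)–(c): forbidden (ΔL, ΔJ).
(a)–(d): forbidden (ΔS, ΔL, ΔJ).
(b)–(c): forbidden (parity, ΔS, ΔL, ΔJ).
(b)–(d): forbidden (parity, ΔL, ΔJ).
(c)–(d): forbidden (parity, ΔS, ΔJ).
Allowed pairs: 0 of 6.

0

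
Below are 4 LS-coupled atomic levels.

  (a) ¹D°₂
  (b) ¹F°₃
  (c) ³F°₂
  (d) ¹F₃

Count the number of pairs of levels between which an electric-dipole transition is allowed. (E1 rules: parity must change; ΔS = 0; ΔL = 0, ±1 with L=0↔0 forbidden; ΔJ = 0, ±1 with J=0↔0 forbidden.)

2

(a)–(b): forbidden (parity).
(a)–(c): forbidden (parity, ΔS).
(a)–(d): allowed.
(b)–(c): forbidden (parity, ΔS).
(b)–(d): allowed.
(c)–(d): forbidden (ΔS).
Allowed pairs: 2 of 6.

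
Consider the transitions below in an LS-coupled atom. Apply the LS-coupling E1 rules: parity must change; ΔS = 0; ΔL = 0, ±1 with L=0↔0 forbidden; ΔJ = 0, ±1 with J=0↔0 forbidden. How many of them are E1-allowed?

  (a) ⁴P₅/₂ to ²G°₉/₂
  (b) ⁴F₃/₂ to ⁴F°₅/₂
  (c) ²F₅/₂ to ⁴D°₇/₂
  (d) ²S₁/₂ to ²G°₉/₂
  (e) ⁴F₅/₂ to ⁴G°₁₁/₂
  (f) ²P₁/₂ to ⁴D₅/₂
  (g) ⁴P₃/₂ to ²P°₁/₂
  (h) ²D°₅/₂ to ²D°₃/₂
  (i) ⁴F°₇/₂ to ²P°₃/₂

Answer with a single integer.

1

(a) forbidden (ΔS, ΔL, ΔJ fail)
(b) allowed
(c) forbidden (ΔS fails)
(d) forbidden (ΔL, ΔJ fail)
(e) forbidden (ΔJ fails)
(f) forbidden (parity, ΔS, ΔJ fail)
(g) forbidden (ΔS fails)
(h) forbidden (parity fails)
(i) forbidden (parity, ΔS, ΔL, ΔJ fail)
Total allowed: 1 of 9.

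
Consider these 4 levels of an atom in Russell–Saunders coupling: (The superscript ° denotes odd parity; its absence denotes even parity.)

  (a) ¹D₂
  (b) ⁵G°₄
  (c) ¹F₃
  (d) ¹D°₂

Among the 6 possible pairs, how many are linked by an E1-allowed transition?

(a)–(b): forbidden (ΔS, ΔL, ΔJ).
(a)–(c): forbidden (parity).
(a)–(d): allowed.
(b)–(c): forbidden (ΔS).
(b)–(d): forbidden (parity, ΔS, ΔL, ΔJ).
(c)–(d): allowed.
Allowed pairs: 2 of 6.

2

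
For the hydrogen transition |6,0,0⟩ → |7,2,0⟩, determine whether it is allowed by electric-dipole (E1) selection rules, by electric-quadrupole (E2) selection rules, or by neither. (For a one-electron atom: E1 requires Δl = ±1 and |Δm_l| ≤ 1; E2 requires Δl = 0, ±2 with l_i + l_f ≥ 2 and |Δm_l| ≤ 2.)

Δl = 2 − 0 = +2; l_i + l_f = 2.
Δm_l = +0.
E1 (Δl = ±1, |Δm_l| ≤ 1): not satisfied.
E2 (Δl = 0,±2, l_i+l_f ≥ 2, |Δm_l| ≤ 2): satisfied.

E2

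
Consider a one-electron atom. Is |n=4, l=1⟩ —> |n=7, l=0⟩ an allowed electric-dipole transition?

allowed

l: 1 → 0 (Δl = -1). Δl = ±1 satisfied.
All E1 selection rules are satisfied.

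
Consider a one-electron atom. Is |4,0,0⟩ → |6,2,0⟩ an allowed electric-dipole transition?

forbidden

Δl = 2 − 0 = +2; the E1 rule Δl = ±1 is violated.
m_l: 0 → 0 (Δm_l = +0). |Δm_l| ≤ 1 satisfied.
The transition is electric-dipole forbidden.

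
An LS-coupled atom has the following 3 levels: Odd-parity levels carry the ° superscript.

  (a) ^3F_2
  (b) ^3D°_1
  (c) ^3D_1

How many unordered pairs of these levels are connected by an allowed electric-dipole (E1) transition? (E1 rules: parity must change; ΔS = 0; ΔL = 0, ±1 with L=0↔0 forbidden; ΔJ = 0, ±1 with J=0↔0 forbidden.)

2

(a)–(b): allowed.
(a)–(c): forbidden (parity).
(b)–(c): allowed.
Allowed pairs: 2 of 3.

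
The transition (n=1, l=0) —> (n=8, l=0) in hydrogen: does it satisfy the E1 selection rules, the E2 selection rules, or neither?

neither

Δl = 0 − 0 = +0; l_i + l_f = 0.
E1 (Δl = ±1): not satisfied.
E2 (Δl = 0,±2, l_i+l_f ≥ 2): not satisfied.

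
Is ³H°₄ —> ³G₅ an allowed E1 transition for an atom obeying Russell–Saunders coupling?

Initial level: S=1, L=5, J=4, parity odd. Final level: S=1, L=4, J=5, parity even.
Parity must change: odd → even — satisfied.
ΔS = 0: S: 1 → 1 — satisfied.
ΔL = 0, ±1 (not L=0↔0): L: 5 → 4, ΔL = -1 — satisfied.
ΔJ = 0, ±1 (not J=0↔0): J: 4 → 5, ΔJ = +1 — satisfied.
All four E1 rules are satisfied.

allowed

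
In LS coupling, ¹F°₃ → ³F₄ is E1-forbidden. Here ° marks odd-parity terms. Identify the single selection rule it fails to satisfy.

Reading off the term symbols: S 0→1, L 3→3, J 3→4, parity odd→even.
Parity must change: odd → even — satisfied.
ΔS = 0: S: 0 → 1 — violated.
ΔL = 0, ±1 (not L=0↔0): L: 3 → 3, ΔL = +0 — satisfied.
ΔJ = 0, ±1 (not J=0↔0): J: 3 → 4, ΔJ = +1 — satisfied.

the ΔS = 0 rule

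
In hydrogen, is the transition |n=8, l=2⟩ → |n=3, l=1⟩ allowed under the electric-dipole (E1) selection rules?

allowed

Initial l = 2, final l = 1, so Δl = -1. E1 requires Δl = ±1: ok.
All E1 selection rules are satisfied.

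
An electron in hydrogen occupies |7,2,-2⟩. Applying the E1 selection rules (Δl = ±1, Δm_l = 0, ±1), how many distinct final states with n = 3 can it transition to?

1

E1 requires Δl = ±1, so l_f ∈ {1, 3}; with 0 ≤ l_f ≤ n_f−1 = 2, the allowed l_f values are {1}.
For l_f = 1: m_f ∈ {m_i−1, m_i, m_i+1} ∩ [−1, 1] = {-1} → 1 state.
Total: 1.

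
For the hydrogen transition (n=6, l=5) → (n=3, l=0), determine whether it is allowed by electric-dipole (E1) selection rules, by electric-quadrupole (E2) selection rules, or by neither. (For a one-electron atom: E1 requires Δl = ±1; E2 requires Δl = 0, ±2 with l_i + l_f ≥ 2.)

Δl = 0 − 5 = -5; l_i + l_f = 5.
E1 (Δl = ±1): not satisfied.
E2 (Δl = 0,±2, l_i+l_f ≥ 2): not satisfied.

neither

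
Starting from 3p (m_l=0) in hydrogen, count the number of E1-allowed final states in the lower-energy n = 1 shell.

1

E1 requires Δl = ±1, so l_f ∈ {0, 2}; with 0 ≤ l_f ≤ n_f−1 = 0, the allowed l_f values are {0}.
For l_f = 0: m_f ∈ {m_i−1, m_i, m_i+1} ∩ [−0, 0] = {0} → 1 state.
Total: 1.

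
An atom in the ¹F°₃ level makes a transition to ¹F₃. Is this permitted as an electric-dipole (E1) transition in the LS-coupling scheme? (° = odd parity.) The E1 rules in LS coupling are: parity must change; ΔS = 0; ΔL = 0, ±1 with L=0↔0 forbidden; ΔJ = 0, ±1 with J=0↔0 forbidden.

allowed

Parity must change: odd → even — satisfied.
ΔS = 0: S: 0 → 0 — satisfied.
ΔL = 0, ±1 (not L=0↔0): L: 3 → 3, ΔL = +0 — satisfied.
ΔJ = 0, ±1 (not J=0↔0): J: 3 → 3, ΔJ = +0 — satisfied.
All four E1 rules are satisfied.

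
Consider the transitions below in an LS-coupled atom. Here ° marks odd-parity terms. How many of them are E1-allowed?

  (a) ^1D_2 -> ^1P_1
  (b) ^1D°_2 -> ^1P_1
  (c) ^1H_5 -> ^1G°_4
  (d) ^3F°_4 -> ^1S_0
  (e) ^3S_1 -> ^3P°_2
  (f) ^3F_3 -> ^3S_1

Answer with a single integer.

(a) forbidden (parity fails)
(b) allowed
(c) allowed
(d) forbidden (ΔS, ΔL, ΔJ fail)
(e) allowed
(f) forbidden (parity, ΔL, ΔJ fail)
Total allowed: 3 of 6.

3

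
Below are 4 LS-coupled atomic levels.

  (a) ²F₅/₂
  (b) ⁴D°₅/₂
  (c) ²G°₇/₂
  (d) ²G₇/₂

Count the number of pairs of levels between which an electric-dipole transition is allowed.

(a)–(b): forbidden (ΔS).
(a)–(c): allowed.
(a)–(d): forbidden (parity).
(b)–(c): forbidden (parity, ΔS, ΔL).
(b)–(d): forbidden (ΔS, ΔL).
(c)–(d): allowed.
Allowed pairs: 2 of 6.

2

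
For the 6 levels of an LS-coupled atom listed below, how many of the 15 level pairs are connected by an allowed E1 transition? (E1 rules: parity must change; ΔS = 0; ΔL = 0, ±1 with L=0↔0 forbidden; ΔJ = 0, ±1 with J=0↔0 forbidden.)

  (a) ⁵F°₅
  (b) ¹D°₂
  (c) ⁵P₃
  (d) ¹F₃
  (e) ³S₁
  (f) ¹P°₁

(a)–(b): forbidden (parity, ΔS, ΔJ).
(a)–(c): forbidden (ΔL, ΔJ).
(a)–(d): forbidden (ΔS, ΔJ).
(a)–(e): forbidden (ΔS, ΔL, ΔJ).
(a)–(f): forbidden (parity, ΔS, ΔL, ΔJ).
(b)–(c): forbidden (ΔS).
(b)–(d): allowed.
(b)–(e): forbidden (ΔS, ΔL).
(b)–(f): forbidden (parity).
(c)–(d): forbidden (parity, ΔS, ΔL).
(c)–(e): forbidden (parity, ΔS, ΔJ).
(c)–(f): forbidden (ΔS, ΔJ).
(d)–(e): forbidden (parity, ΔS, ΔL, ΔJ).
(d)–(f): forbidden (ΔL, ΔJ).
(e)–(f): forbidden (ΔS).
Allowed pairs: 1 of 15.

1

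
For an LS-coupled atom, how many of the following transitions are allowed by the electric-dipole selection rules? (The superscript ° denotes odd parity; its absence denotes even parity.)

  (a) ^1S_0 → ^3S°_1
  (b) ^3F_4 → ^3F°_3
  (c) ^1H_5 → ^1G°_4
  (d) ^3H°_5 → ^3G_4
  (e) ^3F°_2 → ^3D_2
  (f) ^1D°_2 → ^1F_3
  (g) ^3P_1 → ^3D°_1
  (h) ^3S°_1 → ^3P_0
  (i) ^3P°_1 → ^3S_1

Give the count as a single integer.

8

(a) forbidden (ΔS, ΔL fail)
(b) allowed
(c) allowed
(d) allowed
(e) allowed
(f) allowed
(g) allowed
(h) allowed
(i) allowed
Total allowed: 8 of 9.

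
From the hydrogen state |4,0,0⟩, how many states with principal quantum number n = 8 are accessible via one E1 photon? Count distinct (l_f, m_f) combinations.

E1 requires Δl = ±1, so l_f ∈ {-1, 1}; with 0 ≤ l_f ≤ n_f−1 = 7, the allowed l_f values are {1}.
For l_f = 1: m_f ∈ {m_i−1, m_i, m_i+1} ∩ [−1, 1] = {-1, 0, 1} → 3 states.
Total: 3.

3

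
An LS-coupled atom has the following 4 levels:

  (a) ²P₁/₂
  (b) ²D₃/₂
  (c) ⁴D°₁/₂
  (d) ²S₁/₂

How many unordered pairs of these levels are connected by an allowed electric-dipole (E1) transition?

0

(a)–(b): forbidden (parity).
(a)–(c): forbidden (ΔS).
(a)–(d): forbidden (parity).
(b)–(c): forbidden (ΔS).
(b)–(d): forbidden (parity, ΔL).
(c)–(d): forbidden (ΔS, ΔL).
Allowed pairs: 0 of 6.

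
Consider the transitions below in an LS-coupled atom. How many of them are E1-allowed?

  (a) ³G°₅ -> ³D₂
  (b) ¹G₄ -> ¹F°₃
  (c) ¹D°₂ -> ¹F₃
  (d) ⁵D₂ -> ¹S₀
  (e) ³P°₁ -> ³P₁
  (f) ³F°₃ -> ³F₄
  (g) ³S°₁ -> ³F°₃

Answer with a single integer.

(a) forbidden (ΔL, ΔJ fail)
(b) allowed
(c) allowed
(d) forbidden (parity, ΔS, ΔL, ΔJ fail)
(e) allowed
(f) allowed
(g) forbidden (parity, ΔL, ΔJ fail)
Total allowed: 4 of 7.

4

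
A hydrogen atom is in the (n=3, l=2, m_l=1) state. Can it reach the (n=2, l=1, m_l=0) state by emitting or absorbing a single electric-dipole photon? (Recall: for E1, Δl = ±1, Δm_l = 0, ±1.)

allowed

Initial l = 2, final l = 1, so Δl = -1. E1 requires Δl = ±1: ok.
m_l: 1 → 0 (Δm_l = -1). |Δm_l| ≤ 1 ok.
All E1 selection rules are satisfied.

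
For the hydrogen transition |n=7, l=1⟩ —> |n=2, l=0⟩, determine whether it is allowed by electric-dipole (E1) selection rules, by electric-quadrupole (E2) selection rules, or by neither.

E1

Δl = 0 − 1 = -1; l_i + l_f = 1.
E1 (Δl = ±1): satisfied.
E2 (Δl = 0,±2, l_i+l_f ≥ 2): not satisfied.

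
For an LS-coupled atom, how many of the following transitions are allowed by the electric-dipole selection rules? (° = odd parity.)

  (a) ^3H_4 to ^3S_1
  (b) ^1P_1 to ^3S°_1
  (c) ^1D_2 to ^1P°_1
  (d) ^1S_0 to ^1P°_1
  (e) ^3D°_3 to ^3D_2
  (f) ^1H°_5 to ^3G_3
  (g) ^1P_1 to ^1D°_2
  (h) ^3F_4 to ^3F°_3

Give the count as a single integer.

(a) forbidden (parity, ΔL, ΔJ fail)
(b) forbidden (ΔS fails)
(c) allowed
(d) allowed
(e) allowed
(f) forbidden (ΔS, ΔJ fail)
(g) allowed
(h) allowed
Total allowed: 5 of 8.

5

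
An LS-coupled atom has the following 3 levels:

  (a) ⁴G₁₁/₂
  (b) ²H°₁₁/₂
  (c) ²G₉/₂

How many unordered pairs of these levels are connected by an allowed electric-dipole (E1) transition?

1

(a)–(b): forbidden (ΔS).
(a)–(c): forbidden (parity, ΔS).
(b)–(c): allowed.
Allowed pairs: 1 of 3.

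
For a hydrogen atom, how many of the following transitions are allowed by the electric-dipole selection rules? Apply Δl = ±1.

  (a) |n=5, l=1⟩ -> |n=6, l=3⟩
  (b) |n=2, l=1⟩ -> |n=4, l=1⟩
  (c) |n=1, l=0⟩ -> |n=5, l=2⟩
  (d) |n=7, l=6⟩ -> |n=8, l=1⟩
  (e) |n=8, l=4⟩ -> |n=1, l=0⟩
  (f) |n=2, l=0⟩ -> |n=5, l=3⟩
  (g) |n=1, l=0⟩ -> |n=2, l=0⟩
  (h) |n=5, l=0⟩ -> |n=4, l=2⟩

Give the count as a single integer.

0

(a) forbidden — Δl = +2 (E1 requires Δl = ±1)
(b) forbidden — Δl = +0 (E1 requires Δl = ±1)
(c) forbidden — Δl = +2 (E1 requires Δl = ±1)
(d) forbidden — Δl = -5 (E1 requires Δl = ±1)
(e) forbidden — Δl = -4 (E1 requires Δl = ±1)
(f) forbidden — Δl = +3 (E1 requires Δl = ±1)
(g) forbidden — Δl = +0 (E1 requires Δl = ±1)
(h) forbidden — Δl = +2 (E1 requires Δl = ±1)
Total allowed: 0 of 8.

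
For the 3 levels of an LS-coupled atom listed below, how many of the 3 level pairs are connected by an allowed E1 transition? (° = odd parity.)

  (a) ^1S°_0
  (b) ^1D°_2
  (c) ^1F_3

(a)–(b): forbidden (parity, ΔL, ΔJ).
(a)–(c): forbidden (ΔL, ΔJ).
(b)–(c): allowed.
Allowed pairs: 1 of 3.

1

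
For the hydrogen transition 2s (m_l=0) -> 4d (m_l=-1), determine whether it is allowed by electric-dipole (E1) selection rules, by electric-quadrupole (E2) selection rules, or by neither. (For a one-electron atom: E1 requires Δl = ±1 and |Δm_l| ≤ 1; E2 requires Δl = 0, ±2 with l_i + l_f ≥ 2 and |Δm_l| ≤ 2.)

E2

Δl = 2 − 0 = +2; l_i + l_f = 2.
Δm_l = -1.
E1 (Δl = ±1, |Δm_l| ≤ 1): not satisfied.
E2 (Δl = 0,±2, l_i+l_f ≥ 2, |Δm_l| ≤ 2): satisfied.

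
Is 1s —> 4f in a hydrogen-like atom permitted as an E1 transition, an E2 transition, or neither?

Δl = 3 − 0 = +3; l_i + l_f = 3.
E1 (Δl = ±1): not satisfied.
E2 (Δl = 0,±2, l_i+l_f ≥ 2): not satisfied.

neither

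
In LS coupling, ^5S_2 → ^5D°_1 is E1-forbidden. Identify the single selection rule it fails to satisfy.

Reading off the term symbols: S 2→2, L 0→2, J 2→1, parity even→odd.
Parity must change: even → odd — ok.
ΔS = 0: S: 2 → 2 — ok.
ΔL = 0, ±1 (not L=0↔0): L: 0 → 2, ΔL = +2 — fails.
ΔJ = 0, ±1 (not J=0↔0): J: 2 → 1, ΔJ = -1 — ok.

the ΔL = 0, ±1 rule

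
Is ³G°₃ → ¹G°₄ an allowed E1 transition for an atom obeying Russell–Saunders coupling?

forbidden

Parity must change: odd → odd — fails.
ΔS = 0: S: 1 → 0 — fails.
ΔL = 0, ±1 (not L=0↔0): L: 4 → 4, ΔL = +0 — ok.
ΔJ = 0, ±1 (not J=0↔0): J: 3 → 4, ΔJ = +1 — ok.
Rule(s) violated: parity, ΔS.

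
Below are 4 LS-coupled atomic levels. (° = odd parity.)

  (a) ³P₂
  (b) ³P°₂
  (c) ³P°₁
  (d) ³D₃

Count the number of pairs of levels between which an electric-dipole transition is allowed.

3

(a)–(b): allowed.
(a)–(c): allowed.
(a)–(d): forbidden (parity).
(b)–(c): forbidden (parity).
(b)–(d): allowed.
(c)–(d): forbidden (ΔJ).
Allowed pairs: 3 of 6.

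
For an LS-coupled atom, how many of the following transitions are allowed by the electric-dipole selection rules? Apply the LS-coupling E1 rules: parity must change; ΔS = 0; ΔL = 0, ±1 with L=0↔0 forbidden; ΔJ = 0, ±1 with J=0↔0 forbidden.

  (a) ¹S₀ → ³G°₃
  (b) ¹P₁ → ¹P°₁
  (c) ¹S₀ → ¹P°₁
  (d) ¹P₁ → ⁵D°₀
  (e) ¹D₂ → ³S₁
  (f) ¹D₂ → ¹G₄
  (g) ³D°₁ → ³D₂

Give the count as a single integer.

3

(a) forbidden (ΔS, ΔL, ΔJ fail)
(b) allowed
(c) allowed
(d) forbidden (ΔS fails)
(e) forbidden (parity, ΔS, ΔL fail)
(f) forbidden (parity, ΔL, ΔJ fail)
(g) allowed
Total allowed: 3 of 7.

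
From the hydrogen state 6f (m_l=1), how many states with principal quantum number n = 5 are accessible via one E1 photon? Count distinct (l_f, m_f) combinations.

E1 requires Δl = ±1, so l_f ∈ {2, 4}; with 0 ≤ l_f ≤ n_f−1 = 4, the allowed l_f values are {2, 4}.
For l_f = 2: m_f ∈ {m_i−1, m_i, m_i+1} ∩ [−2, 2] = {0, 1, 2} → 3 states.
For l_f = 4: m_f ∈ {m_i−1, m_i, m_i+1} ∩ [−4, 4] = {0, 1, 2} → 3 states.
Total: 6.

6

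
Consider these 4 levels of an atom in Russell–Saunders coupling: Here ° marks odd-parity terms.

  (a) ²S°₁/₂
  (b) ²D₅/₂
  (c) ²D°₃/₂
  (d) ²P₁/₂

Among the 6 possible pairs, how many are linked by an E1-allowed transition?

(a)–(b): forbidden (ΔL, ΔJ).
(a)–(c): forbidden (parity, ΔL).
(a)–(d): allowed.
(b)–(c): allowed.
(b)–(d): forbidden (parity, ΔJ).
(c)–(d): allowed.
Allowed pairs: 3 of 6.

3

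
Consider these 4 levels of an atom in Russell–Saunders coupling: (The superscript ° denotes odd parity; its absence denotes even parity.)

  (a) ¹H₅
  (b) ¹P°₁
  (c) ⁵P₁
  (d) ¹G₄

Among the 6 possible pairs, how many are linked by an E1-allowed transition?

0

(a)–(b): forbidden (ΔL, ΔJ).
(a)–(c): forbidden (parity, ΔS, ΔL, ΔJ).
(a)–(d): forbidden (parity).
(b)–(c): forbidden (ΔS).
(b)–(d): forbidden (ΔL, ΔJ).
(c)–(d): forbidden (parity, ΔS, ΔL, ΔJ).
Allowed pairs: 0 of 6.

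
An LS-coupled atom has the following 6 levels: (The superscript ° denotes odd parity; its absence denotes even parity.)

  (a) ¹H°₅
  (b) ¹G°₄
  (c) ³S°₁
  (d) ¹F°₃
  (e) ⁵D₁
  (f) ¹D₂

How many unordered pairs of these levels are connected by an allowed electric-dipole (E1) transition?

(a)–(b): forbidden (parity).
(a)–(c): forbidden (parity, ΔS, ΔL, ΔJ).
(a)–(d): forbidden (parity, ΔL, ΔJ).
(a)–(e): forbidden (ΔS, ΔL, ΔJ).
(a)–(f): forbidden (ΔL, ΔJ).
(b)–(c): forbidden (parity, ΔS, ΔL, ΔJ).
(b)–(d): forbidden (parity).
(b)–(e): forbidden (ΔS, ΔL, ΔJ).
(b)–(f): forbidden (ΔL, ΔJ).
(c)–(d): forbidden (parity, ΔS, ΔL, ΔJ).
(c)–(e): forbidden (ΔS, ΔL).
(c)–(f): forbidden (ΔS, ΔL).
(d)–(e): forbidden (ΔS, ΔJ).
(d)–(f): allowed.
(e)–(f): forbidden (parity, ΔS).
Allowed pairs: 1 of 15.

1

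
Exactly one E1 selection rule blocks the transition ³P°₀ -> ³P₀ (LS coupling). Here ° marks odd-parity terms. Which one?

the J=0 ↔ J=0 exclusion

Reading off the term symbols: S 1→1, L 1→1, J 0→0, parity odd→even.
ΔS = 0: S: 1 → 1 — ok.
ΔJ = 0, ±1 (not J=0↔0): J: 0 → 0, ΔJ = +0 — fails.
Parity must change: odd → even — ok.
ΔL = 0, ±1 (not L=0↔0): L: 1 → 1, ΔL = +0 — ok.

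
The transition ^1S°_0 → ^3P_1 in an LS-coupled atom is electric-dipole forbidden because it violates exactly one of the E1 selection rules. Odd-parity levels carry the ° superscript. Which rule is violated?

Initial level: S=0, L=0, J=0, parity odd. Final level: S=1, L=1, J=1, parity even.
ΔS = 0: S: 0 → 1 — fails.
Parity must change: odd → even — passes.
ΔJ = 0, ±1 (not J=0↔0): J: 0 → 1, ΔJ = +1 — passes.
ΔL = 0, ±1 (not L=0↔0): L: 0 → 1, ΔL = +1 — passes.

the ΔS = 0 rule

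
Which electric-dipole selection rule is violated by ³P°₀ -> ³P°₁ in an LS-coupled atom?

Reading off the term symbols: S 1→1, L 1→1, J 0→1, parity odd→odd.
Parity must change: odd → odd — violated.
ΔS = 0: S: 1 → 1 — satisfied.
ΔL = 0, ±1 (not L=0↔0): L: 1 → 1, ΔL = +0 — satisfied.
ΔJ = 0, ±1 (not J=0↔0): J: 0 → 1, ΔJ = +1 — satisfied.

parity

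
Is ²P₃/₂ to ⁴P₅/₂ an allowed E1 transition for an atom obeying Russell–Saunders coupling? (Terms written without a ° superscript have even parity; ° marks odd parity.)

forbidden

Parity must change: even → even — ✗.
ΔS = 0: S: 1/2 → 3/2 — ✗.
ΔL = 0, ±1 (not L=0↔0): L: 1 → 1, ΔL = +0 — ✓.
ΔJ = 0, ±1 (not J=0↔0): J: 3/2 → 5/2, ΔJ = +1 — ✓.
Rule(s) violated: parity, ΔS.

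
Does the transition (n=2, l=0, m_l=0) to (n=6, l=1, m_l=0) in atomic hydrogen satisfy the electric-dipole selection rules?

allowed

Δl = 1 − 0 = +1; the E1 rule Δl = ±1 is passes.
Δm_l = 0 − (0) = +0. E1 requires Δm_l = 0, ±1: passes.
All E1 selection rules are satisfied.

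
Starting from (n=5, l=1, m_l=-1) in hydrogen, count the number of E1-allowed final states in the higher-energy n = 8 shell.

4

E1 requires Δl = ±1, so l_f ∈ {0, 2}; with 0 ≤ l_f ≤ n_f−1 = 7, the allowed l_f values are {0, 2}.
For l_f = 0: m_f ∈ {m_i−1, m_i, m_i+1} ∩ [−0, 0] = {0} → 1 state.
For l_f = 2: m_f ∈ {m_i−1, m_i, m_i+1} ∩ [−2, 2] = {-2, -1, 0} → 3 states.
Total: 4.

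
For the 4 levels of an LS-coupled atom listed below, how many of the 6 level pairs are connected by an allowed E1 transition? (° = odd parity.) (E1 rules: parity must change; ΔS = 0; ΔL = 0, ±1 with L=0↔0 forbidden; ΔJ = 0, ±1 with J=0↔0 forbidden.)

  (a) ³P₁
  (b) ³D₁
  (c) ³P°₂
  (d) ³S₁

3

(a)–(b): forbidden (parity).
(a)–(c): allowed.
(a)–(d): forbidden (parity).
(b)–(c): allowed.
(b)–(d): forbidden (parity, ΔL).
(c)–(d): allowed.
Allowed pairs: 3 of 6.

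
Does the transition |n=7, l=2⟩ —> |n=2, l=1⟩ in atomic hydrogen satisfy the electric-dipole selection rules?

allowed

l: 2 → 1 (Δl = -1). Δl = ±1 ok.
All E1 selection rules are satisfied.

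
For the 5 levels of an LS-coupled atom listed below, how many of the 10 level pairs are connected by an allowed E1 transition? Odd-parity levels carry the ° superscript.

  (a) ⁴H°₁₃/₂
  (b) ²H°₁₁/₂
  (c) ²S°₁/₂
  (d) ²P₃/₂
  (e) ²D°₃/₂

(a)–(b): forbidden (parity, ΔS).
(a)–(c): forbidden (parity, ΔS, ΔL, ΔJ).
(a)–(d): forbidden (ΔS, ΔL, ΔJ).
(a)–(e): forbidden (parity, ΔS, ΔL, ΔJ).
(b)–(c): forbidden (parity, ΔL, ΔJ).
(b)–(d): forbidden (ΔL, ΔJ).
(b)–(e): forbidden (parity, ΔL, ΔJ).
(c)–(d): allowed.
(c)–(e): forbidden (parity, ΔL).
(d)–(e): allowed.
Allowed pairs: 2 of 10.

2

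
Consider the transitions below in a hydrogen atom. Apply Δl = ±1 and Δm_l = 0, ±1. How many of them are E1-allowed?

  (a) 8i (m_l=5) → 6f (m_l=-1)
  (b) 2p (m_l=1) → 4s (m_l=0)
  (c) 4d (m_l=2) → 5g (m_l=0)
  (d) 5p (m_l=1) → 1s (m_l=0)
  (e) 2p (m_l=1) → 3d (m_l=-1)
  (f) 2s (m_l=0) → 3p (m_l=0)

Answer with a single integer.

3

(a) forbidden — Δl = -3 (E1 requires Δl = ±1); Δm_l = -6 (E1 requires Δm_l = 0, ±1)
(b) allowed
(c) forbidden — Δl = +2 (E1 requires Δl = ±1); Δm_l = -2 (E1 requires Δm_l = 0, ±1)
(d) allowed
(e) forbidden — Δm_l = -2 (E1 requires Δm_l = 0, ±1)
(f) allowed
Total allowed: 3 of 6.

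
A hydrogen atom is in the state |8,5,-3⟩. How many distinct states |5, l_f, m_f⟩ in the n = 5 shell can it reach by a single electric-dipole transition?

3

E1 requires Δl = ±1, so l_f ∈ {4, 6}; with 0 ≤ l_f ≤ n_f−1 = 4, the allowed l_f values are {4}.
For l_f = 4: m_f ∈ {m_i−1, m_i, m_i+1} ∩ [−4, 4] = {-4, -3, -2} → 3 states.
Total: 3.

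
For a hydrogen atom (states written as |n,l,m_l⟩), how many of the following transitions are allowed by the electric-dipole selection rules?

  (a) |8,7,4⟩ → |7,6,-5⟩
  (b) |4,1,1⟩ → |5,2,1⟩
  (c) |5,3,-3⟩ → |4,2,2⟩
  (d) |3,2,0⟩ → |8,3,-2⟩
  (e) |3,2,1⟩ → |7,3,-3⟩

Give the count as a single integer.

1

(a) forbidden — Δm_l = -9 (E1 requires Δm_l = 0, ±1)
(b) allowed
(c) forbidden — Δm_l = +5 (E1 requires Δm_l = 0, ±1)
(d) forbidden — Δm_l = -2 (E1 requires Δm_l = 0, ±1)
(e) forbidden — Δm_l = -4 (E1 requires Δm_l = 0, ±1)
Total allowed: 1 of 5.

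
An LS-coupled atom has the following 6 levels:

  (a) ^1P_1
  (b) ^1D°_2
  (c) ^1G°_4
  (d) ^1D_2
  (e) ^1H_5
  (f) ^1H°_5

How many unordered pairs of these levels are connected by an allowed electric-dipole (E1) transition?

(a)–(b): allowed.
(a)–(c): forbidden (ΔL, ΔJ).
(a)–(d): forbidden (parity).
(a)–(e): forbidden (parity, ΔL, ΔJ).
(a)–(f): forbidden (ΔL, ΔJ).
(b)–(c): forbidden (parity, ΔL, ΔJ).
(b)–(d): allowed.
(b)–(e): forbidden (ΔL, ΔJ).
(b)–(f): forbidden (parity, ΔL, ΔJ).
(c)–(d): forbidden (ΔL, ΔJ).
(c)–(e): allowed.
(c)–(f): forbidden (parity).
(d)–(e): forbidden (parity, ΔL, ΔJ).
(d)–(f): forbidden (ΔL, ΔJ).
(e)–(f): allowed.
Allowed pairs: 4 of 15.

4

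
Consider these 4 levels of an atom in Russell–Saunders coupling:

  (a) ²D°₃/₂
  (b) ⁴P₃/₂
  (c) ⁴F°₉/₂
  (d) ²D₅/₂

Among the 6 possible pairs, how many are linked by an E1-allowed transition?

(a)–(b): forbidden (ΔS).
(a)–(c): forbidden (parity, ΔS, ΔJ).
(a)–(d): allowed.
(b)–(c): forbidden (ΔL, ΔJ).
(b)–(d): forbidden (parity, ΔS).
(c)–(d): forbidden (ΔS, ΔJ).
Allowed pairs: 1 of 6.

1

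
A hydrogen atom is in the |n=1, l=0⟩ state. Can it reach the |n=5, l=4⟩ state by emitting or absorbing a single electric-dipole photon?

forbidden

Δl = 4 − 0 = +4; the E1 rule Δl = ±1 is violated.
The transition is electric-dipole forbidden.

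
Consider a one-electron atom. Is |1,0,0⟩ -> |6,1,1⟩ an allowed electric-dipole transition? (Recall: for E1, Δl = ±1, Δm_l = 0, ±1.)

l: 0 → 1 (Δl = +1). Δl = ±1 ok.
Δm_l = 1 − (0) = +1. E1 requires Δm_l = 0, ±1: ok.
All E1 selection rules are satisfied.

allowed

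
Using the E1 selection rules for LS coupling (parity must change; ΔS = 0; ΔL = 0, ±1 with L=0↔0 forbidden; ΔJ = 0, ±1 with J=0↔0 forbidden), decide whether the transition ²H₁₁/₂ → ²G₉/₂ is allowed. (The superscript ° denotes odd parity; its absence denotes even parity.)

forbidden

Reading off the term symbols: S 1/2→1/2, L 5→4, J 11/2→9/2, parity even→even.
Parity must change: even → even — fails.
ΔS = 0: S: 1/2 → 1/2 — ok.
ΔL = 0, ±1 (not L=0↔0): L: 5 → 4, ΔL = -1 — ok.
ΔJ = 0, ±1 (not J=0↔0): J: 11/2 → 9/2, ΔJ = -1 — ok.
Rule(s) violated: parity.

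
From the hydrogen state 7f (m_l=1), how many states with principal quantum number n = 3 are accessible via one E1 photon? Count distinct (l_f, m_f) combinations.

E1 requires Δl = ±1, so l_f ∈ {2, 4}; with 0 ≤ l_f ≤ n_f−1 = 2, the allowed l_f values are {2}.
For l_f = 2: m_f ∈ {m_i−1, m_i, m_i+1} ∩ [−2, 2] = {0, 1, 2} → 3 states.
Total: 3.

3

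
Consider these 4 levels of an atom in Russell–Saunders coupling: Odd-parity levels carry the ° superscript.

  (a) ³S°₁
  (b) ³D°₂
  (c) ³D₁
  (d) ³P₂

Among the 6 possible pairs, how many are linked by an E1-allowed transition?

(a)–(b): forbidden (parity, ΔL).
(a)–(c): forbidden (ΔL).
(a)–(d): allowed.
(b)–(c): allowed.
(b)–(d): allowed.
(c)–(d): forbidden (parity).
Allowed pairs: 3 of 6.

3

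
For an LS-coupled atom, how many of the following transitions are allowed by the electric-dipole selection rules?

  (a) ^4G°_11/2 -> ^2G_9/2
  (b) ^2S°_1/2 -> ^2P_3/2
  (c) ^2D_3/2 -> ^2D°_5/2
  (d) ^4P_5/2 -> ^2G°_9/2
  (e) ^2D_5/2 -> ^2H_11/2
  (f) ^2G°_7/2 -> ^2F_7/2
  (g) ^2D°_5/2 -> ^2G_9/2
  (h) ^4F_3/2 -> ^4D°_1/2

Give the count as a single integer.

(a) forbidden (ΔS fails)
(b) allowed
(c) allowed
(d) forbidden (ΔS, ΔL, ΔJ fail)
(e) forbidden (parity, ΔL, ΔJ fail)
(f) allowed
(g) forbidden (ΔL, ΔJ fail)
(h) allowed
Total allowed: 4 of 8.

4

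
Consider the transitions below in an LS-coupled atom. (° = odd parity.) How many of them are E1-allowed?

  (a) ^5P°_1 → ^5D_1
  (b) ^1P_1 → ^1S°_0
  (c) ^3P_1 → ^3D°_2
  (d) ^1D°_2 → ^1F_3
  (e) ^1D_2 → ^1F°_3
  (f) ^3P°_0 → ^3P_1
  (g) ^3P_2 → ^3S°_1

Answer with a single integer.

7

(a) allowed
(b) allowed
(c) allowed
(d) allowed
(e) allowed
(f) allowed
(g) allowed
Total allowed: 7 of 7.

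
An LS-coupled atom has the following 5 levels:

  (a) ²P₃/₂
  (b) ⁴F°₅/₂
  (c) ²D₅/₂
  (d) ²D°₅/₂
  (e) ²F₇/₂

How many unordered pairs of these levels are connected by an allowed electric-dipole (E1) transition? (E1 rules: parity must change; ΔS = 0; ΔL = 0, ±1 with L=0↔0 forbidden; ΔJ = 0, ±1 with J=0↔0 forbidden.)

(a)–(b): forbidden (ΔS, ΔL).
(a)–(c): forbidden (parity).
(a)–(d): allowed.
(a)–(e): forbidden (parity, ΔL, ΔJ).
(b)–(c): forbidden (ΔS).
(b)–(d): forbidden (parity, ΔS).
(b)–(e): forbidden (ΔS).
(c)–(d): allowed.
(c)–(e): forbidden (parity).
(d)–(e): allowed.
Allowed pairs: 3 of 10.

3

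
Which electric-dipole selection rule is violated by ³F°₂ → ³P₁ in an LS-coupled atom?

the ΔL = 0, ±1 rule

Reading off the term symbols: S 1→1, L 3→1, J 2→1, parity odd→even.
Parity must change: odd → even — satisfied.
ΔS = 0: S: 1 → 1 — satisfied.
ΔL = 0, ±1 (not L=0↔0): L: 3 → 1, ΔL = -2 — violated.
ΔJ = 0, ±1 (not J=0↔0): J: 2 → 1, ΔJ = -1 — satisfied.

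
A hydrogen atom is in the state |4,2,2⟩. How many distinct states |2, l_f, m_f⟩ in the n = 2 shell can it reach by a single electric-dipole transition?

E1 requires Δl = ±1, so l_f ∈ {1, 3}; with 0 ≤ l_f ≤ n_f−1 = 1, the allowed l_f values are {1}.
For l_f = 1: m_f ∈ {m_i−1, m_i, m_i+1} ∩ [−1, 1] = {1} → 1 state.
Total: 1.

1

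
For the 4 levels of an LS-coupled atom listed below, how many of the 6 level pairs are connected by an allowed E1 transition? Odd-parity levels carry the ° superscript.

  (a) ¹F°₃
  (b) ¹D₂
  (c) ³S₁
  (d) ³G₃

1

(a)–(b): allowed.
(a)–(c): forbidden (ΔS, ΔL, ΔJ).
(a)–(d): forbidden (ΔS).
(b)–(c): forbidden (parity, ΔS, ΔL).
(b)–(d): forbidden (parity, ΔS, ΔL).
(c)–(d): forbidden (parity, ΔL, ΔJ).
Allowed pairs: 1 of 6.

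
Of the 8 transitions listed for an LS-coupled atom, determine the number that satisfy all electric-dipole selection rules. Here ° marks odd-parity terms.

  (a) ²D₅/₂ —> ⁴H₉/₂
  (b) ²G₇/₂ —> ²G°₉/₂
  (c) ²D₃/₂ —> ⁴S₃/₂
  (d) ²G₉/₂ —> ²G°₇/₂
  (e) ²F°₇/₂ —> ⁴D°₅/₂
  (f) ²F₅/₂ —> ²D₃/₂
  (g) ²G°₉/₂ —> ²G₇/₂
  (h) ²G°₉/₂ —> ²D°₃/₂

3

(a) forbidden (parity, ΔS, ΔL, ΔJ fail)
(b) allowed
(c) forbidden (parity, ΔS, ΔL fail)
(d) allowed
(e) forbidden (parity, ΔS fail)
(f) forbidden (parity fails)
(g) allowed
(h) forbidden (parity, ΔL, ΔJ fail)
Total allowed: 3 of 8.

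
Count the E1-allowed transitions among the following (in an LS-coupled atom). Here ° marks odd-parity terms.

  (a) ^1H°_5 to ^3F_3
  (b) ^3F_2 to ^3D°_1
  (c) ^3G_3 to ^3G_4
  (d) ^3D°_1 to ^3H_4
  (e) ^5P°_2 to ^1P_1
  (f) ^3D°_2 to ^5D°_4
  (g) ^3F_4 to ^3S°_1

1

(a) forbidden (ΔS, ΔL, ΔJ fail)
(b) allowed
(c) forbidden (parity fails)
(d) forbidden (ΔL, ΔJ fail)
(e) forbidden (ΔS fails)
(f) forbidden (parity, ΔS, ΔJ fail)
(g) forbidden (ΔL, ΔJ fail)
Total allowed: 1 of 7.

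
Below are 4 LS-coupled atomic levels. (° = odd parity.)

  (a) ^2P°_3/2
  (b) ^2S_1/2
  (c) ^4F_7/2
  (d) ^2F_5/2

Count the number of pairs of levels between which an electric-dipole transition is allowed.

(a)–(b): allowed.
(a)–(c): forbidden (ΔS, ΔL, ΔJ).
(a)–(d): forbidden (ΔL).
(b)–(c): forbidden (parity, ΔS, ΔL, ΔJ).
(b)–(d): forbidden (parity, ΔL, ΔJ).
(c)–(d): forbidden (parity, ΔS).
Allowed pairs: 1 of 6.

1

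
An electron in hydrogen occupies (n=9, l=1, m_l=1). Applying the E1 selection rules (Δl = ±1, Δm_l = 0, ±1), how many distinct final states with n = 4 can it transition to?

E1 requires Δl = ±1, so l_f ∈ {0, 2}; with 0 ≤ l_f ≤ n_f−1 = 3, the allowed l_f values are {0, 2}.
For l_f = 0: m_f ∈ {m_i−1, m_i, m_i+1} ∩ [−0, 0] = {0} → 1 state.
For l_f = 2: m_f ∈ {m_i−1, m_i, m_i+1} ∩ [−2, 2] = {0, 1, 2} → 3 states.
Total: 4.

4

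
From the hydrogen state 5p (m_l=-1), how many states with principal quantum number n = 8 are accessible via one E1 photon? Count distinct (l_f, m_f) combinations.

E1 requires Δl = ±1, so l_f ∈ {0, 2}; with 0 ≤ l_f ≤ n_f−1 = 7, the allowed l_f values are {0, 2}.
For l_f = 0: m_f ∈ {m_i−1, m_i, m_i+1} ∩ [−0, 0] = {0} → 1 state.
For l_f = 2: m_f ∈ {m_i−1, m_i, m_i+1} ∩ [−2, 2] = {-2, -1, 0} → 3 states.
Total: 4.

4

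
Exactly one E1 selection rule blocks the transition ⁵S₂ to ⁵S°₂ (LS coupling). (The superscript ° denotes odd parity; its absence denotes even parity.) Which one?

the L=0 ↔ L=0 exclusion

Initial level: S=2, L=0, J=2, parity even. Final level: S=2, L=0, J=2, parity odd.
Parity must change: even → odd — ✓.
ΔS = 0: S: 2 → 2 — ✓.
ΔL = 0, ±1 (not L=0↔0): L: 0 → 0, ΔL = +0 — ✗.
ΔJ = 0, ±1 (not J=0↔0): J: 2 → 2, ΔJ = +0 — ✓.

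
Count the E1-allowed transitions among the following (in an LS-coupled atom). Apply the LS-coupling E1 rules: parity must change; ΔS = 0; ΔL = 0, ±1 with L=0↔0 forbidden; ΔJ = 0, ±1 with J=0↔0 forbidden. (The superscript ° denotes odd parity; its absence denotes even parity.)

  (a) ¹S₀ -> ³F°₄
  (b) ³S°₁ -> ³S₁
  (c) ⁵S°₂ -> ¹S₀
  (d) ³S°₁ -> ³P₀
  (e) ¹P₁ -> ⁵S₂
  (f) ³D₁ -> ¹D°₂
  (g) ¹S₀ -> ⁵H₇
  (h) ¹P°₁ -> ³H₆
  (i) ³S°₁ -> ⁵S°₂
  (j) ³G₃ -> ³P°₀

1

(a) forbidden (ΔS, ΔL, ΔJ fail)
(b) forbidden (ΔL fails)
(c) forbidden (ΔS, ΔL, ΔJ fail)
(d) allowed
(e) forbidden (parity, ΔS fail)
(f) forbidden (ΔS fails)
(g) forbidden (parity, ΔS, ΔL, ΔJ fail)
(h) forbidden (ΔS, ΔL, ΔJ fail)
(i) forbidden (parity, ΔS, ΔL fail)
(j) forbidden (ΔL, ΔJ fail)
Total allowed: 1 of 10.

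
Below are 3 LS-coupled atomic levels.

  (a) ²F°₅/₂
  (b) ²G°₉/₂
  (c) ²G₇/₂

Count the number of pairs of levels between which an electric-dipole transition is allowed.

(a)–(b): forbidden (parity, ΔJ).
(a)–(c): allowed.
(b)–(c): allowed.
Allowed pairs: 2 of 3.

2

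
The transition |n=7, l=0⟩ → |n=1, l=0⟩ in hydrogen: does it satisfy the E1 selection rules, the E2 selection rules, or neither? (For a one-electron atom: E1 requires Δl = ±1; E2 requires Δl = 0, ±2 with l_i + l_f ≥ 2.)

neither

Δl = 0 − 0 = +0; l_i + l_f = 0.
E1 (Δl = ±1): not satisfied.
E2 (Δl = 0,±2, l_i+l_f ≥ 2): not satisfied.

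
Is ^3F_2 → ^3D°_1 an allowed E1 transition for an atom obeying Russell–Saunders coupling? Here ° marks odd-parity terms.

Initial level: S=1, L=3, J=2, parity even. Final level: S=1, L=2, J=1, parity odd.
Parity must change: even → odd — passes.
ΔS = 0: S: 1 → 1 — passes.
ΔL = 0, ±1 (not L=0↔0): L: 3 → 2, ΔL = -1 — passes.
ΔJ = 0, ±1 (not J=0↔0): J: 2 → 1, ΔJ = -1 — passes.
All four E1 rules are satisfied.

allowed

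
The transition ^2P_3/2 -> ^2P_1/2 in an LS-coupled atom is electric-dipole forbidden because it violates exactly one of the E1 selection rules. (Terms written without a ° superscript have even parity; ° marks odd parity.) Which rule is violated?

Reading off the term symbols: S 1/2→1/2, L 1→1, J 3/2→1/2, parity even→even.
ΔS = 0: S: 1/2 → 1/2 — ✓.
Parity must change: even → even — ✗.
ΔJ = 0, ±1 (not J=0↔0): J: 3/2 → 1/2, ΔJ = -1 — ✓.
ΔL = 0, ±1 (not L=0↔0): L: 1 → 1, ΔL = +0 — ✓.

parity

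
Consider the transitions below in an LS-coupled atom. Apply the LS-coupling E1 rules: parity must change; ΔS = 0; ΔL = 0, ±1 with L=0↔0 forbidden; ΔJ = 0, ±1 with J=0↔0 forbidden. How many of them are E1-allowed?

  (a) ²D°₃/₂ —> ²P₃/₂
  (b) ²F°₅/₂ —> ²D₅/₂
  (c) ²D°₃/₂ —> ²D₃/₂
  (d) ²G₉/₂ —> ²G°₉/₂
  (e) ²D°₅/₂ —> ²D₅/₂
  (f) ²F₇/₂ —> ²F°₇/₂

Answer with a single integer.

6

(a) allowed
(b) allowed
(c) allowed
(d) allowed
(e) allowed
(f) allowed
Total allowed: 6 of 6.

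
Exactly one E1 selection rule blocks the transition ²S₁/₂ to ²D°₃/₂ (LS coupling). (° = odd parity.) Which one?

Parity must change: even → odd — passes.
ΔS = 0: S: 1/2 → 1/2 — passes.
ΔL = 0, ±1 (not L=0↔0): L: 0 → 2, ΔL = +2 — fails.
ΔJ = 0, ±1 (not J=0↔0): J: 1/2 → 3/2, ΔJ = +1 — passes.

the ΔL = 0, ±1 rule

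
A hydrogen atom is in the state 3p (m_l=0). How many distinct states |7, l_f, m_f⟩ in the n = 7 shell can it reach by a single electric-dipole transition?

4

E1 requires Δl = ±1, so l_f ∈ {0, 2}; with 0 ≤ l_f ≤ n_f−1 = 6, the allowed l_f values are {0, 2}.
For l_f = 0: m_f ∈ {m_i−1, m_i, m_i+1} ∩ [−0, 0] = {0} → 1 state.
For l_f = 2: m_f ∈ {m_i−1, m_i, m_i+1} ∩ [−2, 2] = {-1, 0, 1} → 3 states.
Total: 4.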